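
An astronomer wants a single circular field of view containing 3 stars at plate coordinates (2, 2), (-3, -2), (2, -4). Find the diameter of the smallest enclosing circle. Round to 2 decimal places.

Call the three points A, B, C in the order given.
Side lengths²: AB² = 41, AC² = 36, BC² = 29.
Since AB² = 41 < 36 + 29 = 65, the triangle is acute, so the smallest enclosing circle is the circumcircle.
Circumcentre = (0.3, -1), r² = 11.89.
Diameter = 2r = 2√(11.89) ≈ 6.90.

6.90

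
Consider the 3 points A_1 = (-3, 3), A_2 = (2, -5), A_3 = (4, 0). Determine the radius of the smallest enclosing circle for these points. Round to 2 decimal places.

Side lengths²: A_1A_2² = 89, A_1A_3² = 58, A_2A_3² = 29.
Since A_1A_2² = 89 ≥ 58 + 29 = 87, the angle opposite A_1A_2 is not acute, so the smallest enclosing circle has A_1A_2 as diameter.
Centre = midpoint of A_1A_2 = (-0.5, -1), r² = 89/4 = 22.25.
r = √(22.25) ≈ 4.72.

4.72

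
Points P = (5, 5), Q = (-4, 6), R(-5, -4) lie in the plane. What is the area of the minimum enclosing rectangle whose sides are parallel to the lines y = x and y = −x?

95

In coordinates u = x + y, v = x − y the rectangle is axis-aligned; the map (x,y)→(u,v) scales areas by 2.
u-values: 10, 2, -9; range = 10 − (-9) = 19.
v-values: 0, -10, -1; range = 0 − (-10) = 10.
Area = (19 × 10) / 2 = 95.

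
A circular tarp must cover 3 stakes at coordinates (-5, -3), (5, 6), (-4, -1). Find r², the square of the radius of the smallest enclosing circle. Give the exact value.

Call the three points A, B, C in the order given.
Side lengths²: AB² = 181, AC² = 5, BC² = 130.
Since AB² = 181 ≥ 130 + 5 = 135, the angle opposite AB is not acute, so the smallest enclosing circle has AB as diameter.
Centre = midpoint of AB = (0, 1.5), r² = 181/4 = 45.25.

45.25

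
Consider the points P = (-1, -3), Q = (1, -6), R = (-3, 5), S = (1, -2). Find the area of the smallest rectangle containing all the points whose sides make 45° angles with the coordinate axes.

In coordinates u = x + y, v = x − y the rectangle is axis-aligned; the map (x,y)→(u,v) scales areas by 2.
u-values: -4, -5, 2, -1; range = 2 − (-5) = 7.
v-values: 2, 7, -8, 3; range = 7 − (-8) = 15.
Area = (7 × 15) / 2 = 52.5.

52.5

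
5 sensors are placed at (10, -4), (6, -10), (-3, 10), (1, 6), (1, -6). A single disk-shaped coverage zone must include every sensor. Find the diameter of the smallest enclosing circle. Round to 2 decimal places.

A smallest enclosing disk is always determined by at most three of the input points on its boundary.
The farthest pair is (6, -10)–(-3, 10) with squared distance 481. The circle on this segment as diameter has centre (1.5, 0) and r² = 481/4 = 120.25.
Check (10, -4): distance² to centre = 88.25 ≤ 120.25, so it lies inside.
All remaining points lie in this disk, and no smaller disk contains both endpoints, so this is the minimum enclosing circle.
Diameter = 2r = 2√(120.25) ≈ 21.93.

21.93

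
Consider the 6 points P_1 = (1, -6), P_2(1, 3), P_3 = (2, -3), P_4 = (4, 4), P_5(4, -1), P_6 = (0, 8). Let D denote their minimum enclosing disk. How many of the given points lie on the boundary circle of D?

By Welzl's lemma the MEC is supported by two points (diametrically opposite) or three points (on a circumcircle).
The farthest pair is P_1–P_6 with squared distance 197. The circle on this segment as diameter has centre (0.5, 1) and r² = 197/4 = 49.25.
Check P_2: distance² to centre = 4.25 ≤ 49.25, so it lies inside.
All remaining points lie in this disk, and no smaller disk contains both endpoints, so this is the minimum enclosing circle.
The points at distance exactly r from the centre are P_1, P_6 — 2 points.

2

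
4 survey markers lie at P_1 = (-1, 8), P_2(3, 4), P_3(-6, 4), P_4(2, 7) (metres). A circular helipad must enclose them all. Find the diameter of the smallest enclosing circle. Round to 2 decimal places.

A smallest enclosing disk is always determined by at most three of the input points on its boundary.
The minimum enclosing circle is determined by three boundary points: P_2, P_3, P_4.
Their circumcentre is (-1.5, 25/6) with r² = 365/18.
The farthest remaining point P_1 is at distance² 269/18 ≤ 365/18.
Diameter = 2r = 2√(365/18) ≈ 9.01.

9.01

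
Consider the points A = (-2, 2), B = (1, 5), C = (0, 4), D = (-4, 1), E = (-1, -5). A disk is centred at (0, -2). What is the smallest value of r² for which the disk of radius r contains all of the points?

50

The required radius is the distance from (0, -2) to the farthest point.
Squared distances: 20, 50, 36, 25, 10.
Maximum is 50, attained at B.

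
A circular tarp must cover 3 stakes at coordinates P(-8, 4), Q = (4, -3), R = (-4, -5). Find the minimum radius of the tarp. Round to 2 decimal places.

Side lengths²: PQ² = 193, PR² = 97, QR² = 68.
Since PQ² = 193 ≥ 97 + 68 = 165, the angle opposite PQ is not acute, so the smallest enclosing circle has PQ as diameter.
Centre = midpoint of PQ = (-2, 0.5), r² = 193/4 = 48.25.
r = √(48.25) ≈ 6.95.

6.95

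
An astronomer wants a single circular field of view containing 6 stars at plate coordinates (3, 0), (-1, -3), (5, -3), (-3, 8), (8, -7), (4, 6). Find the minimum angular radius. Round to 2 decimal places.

9.30

By Welzl's lemma the MEC is supported by two points (diametrically opposite) or three points (on a circumcircle).
The farthest pair is (-3, 8)–(8, -7) with squared distance 346. The circle on this segment as diameter has centre (2.5, 0.5) and r² = 346/4 = 86.5.
Check (3, 0): distance² to centre = 0.5 ≤ 86.5, so it lies inside.
All remaining points lie in this disk, and no smaller disk contains both endpoints, so this is the minimum enclosing circle.
r = √(86.5) ≈ 9.30.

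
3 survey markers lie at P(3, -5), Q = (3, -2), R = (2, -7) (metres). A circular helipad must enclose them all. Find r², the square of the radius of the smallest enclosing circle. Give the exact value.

6.5

Side lengths²: PQ² = 9, PR² = 5, QR² = 26.
Since QR² = 26 ≥ 9 + 5 = 14, the angle opposite QR is not acute, so the smallest enclosing circle has QR as diameter.
Centre = midpoint of QR = (2.5, -4.5), r² = 26/4 = 6.5.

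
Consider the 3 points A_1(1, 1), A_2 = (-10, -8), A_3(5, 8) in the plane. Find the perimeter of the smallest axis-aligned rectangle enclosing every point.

62

Width = max x − min x = 5 − (-10) = 15.
Height = max y − min y = 8 − (-8) = 16.
Perimeter = 2(15 + 16) = 62.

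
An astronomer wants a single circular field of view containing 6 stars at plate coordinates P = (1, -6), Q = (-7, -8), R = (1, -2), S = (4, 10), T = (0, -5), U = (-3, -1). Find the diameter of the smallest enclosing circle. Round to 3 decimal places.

By Welzl's lemma the MEC is supported by two points (diametrically opposite) or three points (on a circumcircle).
The farthest pair is Q–S with squared distance 445. The circle on this segment as diameter has centre (-1.5, 1) and r² = 445/4 = 111.25.
Check P: distance² to centre = 55.25 ≤ 111.25, so it lies inside.
All remaining points lie in this disk, and no smaller disk contains both endpoints, so this is the minimum enclosing circle.
Diameter = 2r = 2√(111.25) ≈ 21.095.

21.095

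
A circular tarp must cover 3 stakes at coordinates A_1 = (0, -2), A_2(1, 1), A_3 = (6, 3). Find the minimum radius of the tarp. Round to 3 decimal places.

3.905

Side lengths²: A_1A_2² = 10, A_1A_3² = 61, A_2A_3² = 29.
Since A_1A_3² = 61 ≥ 29 + 10 = 39, the angle opposite A_1A_3 is not acute, so the smallest enclosing circle has A_1A_3 as diameter.
Centre = midpoint of A_1A_3 = (3, 0.5), r² = 61/4 = 15.25.
r = √(15.25) ≈ 3.905.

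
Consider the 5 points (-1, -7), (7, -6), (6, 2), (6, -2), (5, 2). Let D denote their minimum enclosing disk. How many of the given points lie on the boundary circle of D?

The farthest pair is (-1, -7)–(6, 2) with squared distance 130. The circle on this segment as diameter has centre (2.5, -2.5) and r² = 130/4 = 32.5.
Check (7, -6): distance² to centre = 32.5 ≤ 32.5, so it lies inside.
All remaining points lie in this disk, and no smaller disk contains both endpoints, so this is the minimum enclosing circle.
The points at distance exactly r from the centre are (-1, -7), (7, -6), (6, 2) — 3 points.

3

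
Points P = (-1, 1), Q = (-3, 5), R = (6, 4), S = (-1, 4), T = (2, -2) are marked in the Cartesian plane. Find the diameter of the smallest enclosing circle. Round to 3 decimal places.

9.685

By Welzl's lemma the MEC is supported by two points (diametrically opposite) or three points (on a circumcircle).
The minimum enclosing circle is determined by three boundary points: Q, R, T.
Their circumcentre is (38/29, 81/29) with r² = 19721/841.
The farthest remaining point P is at distance² 7193/841 ≤ 19721/841.
Diameter = 2r = 2√(19721/841) ≈ 9.685.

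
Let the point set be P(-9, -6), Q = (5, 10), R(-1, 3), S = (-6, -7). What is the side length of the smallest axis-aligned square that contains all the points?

17

The bounding box has width 14 and height 17.
An axis-aligned square enclosing the set must have side ≥ max(width, height).
So the minimum side is max(14, 17) = 17.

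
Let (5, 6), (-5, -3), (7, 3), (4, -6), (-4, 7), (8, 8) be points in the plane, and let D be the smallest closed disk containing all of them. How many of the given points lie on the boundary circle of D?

The minimum enclosing circle is determined by three boundary points: (-5, -3), (4, -6), (8, 8).
Their circumcentre is (40/23, 51/23) with r² = 38425/529.
The farthest remaining point (-4, 7) is at distance² 29524/529 ≤ 38425/529.
The points at distance exactly r from the centre are (-5, -3), (4, -6), (8, 8) — 3 points.

3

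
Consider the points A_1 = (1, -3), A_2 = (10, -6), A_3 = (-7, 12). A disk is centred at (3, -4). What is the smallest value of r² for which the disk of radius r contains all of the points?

356

The required radius is the distance from (3, -4) to the farthest point.
Squared distances: 5, 53, 356.
Maximum is 356, attained at A_3.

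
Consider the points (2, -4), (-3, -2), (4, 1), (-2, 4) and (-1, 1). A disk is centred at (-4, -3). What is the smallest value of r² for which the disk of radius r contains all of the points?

80

The required radius is the distance from (-4, -3) to the farthest point.
Squared distances: 37, 2, 80, 53, 25.
Maximum is 80, attained at (4, 1).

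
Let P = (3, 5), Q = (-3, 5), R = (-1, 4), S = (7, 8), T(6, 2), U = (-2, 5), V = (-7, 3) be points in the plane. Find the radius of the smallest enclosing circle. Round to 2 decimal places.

By Welzl's lemma the MEC is supported by two points (diametrically opposite) or three points (on a circumcircle).
The farthest pair is S–V with squared distance 221. The circle on this segment as diameter has centre (0, 5.5) and r² = 221/4 = 55.25.
Check P: distance² to centre = 9.25 ≤ 55.25, so it lies inside.
All remaining points lie in this disk, and no smaller disk contains both endpoints, so this is the minimum enclosing circle.
r = √(55.25) ≈ 7.43.

7.43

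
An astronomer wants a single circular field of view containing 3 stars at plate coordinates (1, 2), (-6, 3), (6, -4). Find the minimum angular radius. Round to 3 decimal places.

6.946

Call the three points A, B, C in the order given.
Side lengths²: AB² = 50, AC² = 61, BC² = 193.
Since BC² = 193 ≥ 61 + 50 = 111, the angle opposite BC is not acute, so the smallest enclosing circle has BC as diameter.
Centre = midpoint of BC = (0, -0.5), r² = 193/4 = 48.25.
r = √(48.25) ≈ 6.946.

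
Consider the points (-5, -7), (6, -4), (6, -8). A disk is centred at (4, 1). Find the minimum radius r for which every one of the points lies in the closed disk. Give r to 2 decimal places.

The required radius is the distance from (4, 1) to the farthest point.
Squared distances: 145, 29, 85.
Maximum is 145, attained at (-5, -7).
r = √145 ≈ 12.04.

12.04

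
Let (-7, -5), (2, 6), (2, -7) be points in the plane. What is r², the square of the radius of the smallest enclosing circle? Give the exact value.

Call the three points A, B, C in the order given.
Side lengths²: AB² = 202, AC² = 85, BC² = 169.
Since AB² = 202 < 169 + 85 = 254, the triangle is acute, so the smallest enclosing circle is the circumcircle.
Circumcentre = (-23/18, -0.5), r² = 8585/162.

8585/162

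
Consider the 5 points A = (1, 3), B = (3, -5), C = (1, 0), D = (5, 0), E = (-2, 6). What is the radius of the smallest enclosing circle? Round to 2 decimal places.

6.04

By Welzl's lemma the MEC is supported by two points (diametrically opposite) or three points (on a circumcircle).
The farthest pair is B–E with squared distance 146. The circle on this segment as diameter has centre (0.5, 0.5) and r² = 146/4 = 36.5.
Check A: distance² to centre = 6.5 ≤ 36.5, so it lies inside.
All remaining points lie in this disk, and no smaller disk contains both endpoints, so this is the minimum enclosing circle.
r = √(36.5) ≈ 6.04.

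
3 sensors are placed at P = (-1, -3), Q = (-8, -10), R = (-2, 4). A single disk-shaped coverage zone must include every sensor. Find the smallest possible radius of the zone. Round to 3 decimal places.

Side lengths²: PQ² = 98, PR² = 50, QR² = 232.
Since QR² = 232 ≥ 98 + 50 = 148, the angle opposite QR is not acute, so the smallest enclosing circle has QR as diameter.
Centre = midpoint of QR = (-5, -3), r² = 232/4 = 58.
r = √58 ≈ 7.616.

7.616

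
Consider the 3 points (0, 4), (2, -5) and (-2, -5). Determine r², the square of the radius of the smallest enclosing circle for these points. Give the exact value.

7225/324

Call the three points A, B, C in the order given.
Side lengths²: AB² = 85, AC² = 85, BC² = 16.
Since AC² = 85 < 85 + 16 = 101, the triangle is acute, so the smallest enclosing circle is the circumcircle.
Circumcentre = (0, -13/18), r² = 7225/324.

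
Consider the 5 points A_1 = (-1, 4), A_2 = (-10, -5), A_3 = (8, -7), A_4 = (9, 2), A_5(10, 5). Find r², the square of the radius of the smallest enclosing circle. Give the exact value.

The minimum enclosing circle of a finite set is fixed by two of the points (as a diameter) or three (as a circumcircle).
The farthest pair is A_2–A_5 with squared distance 500. The circle on this segment as diameter has centre (0, 0) and r² = 500/4 = 125.
Check A_1: distance² to centre = 17 ≤ 125, so it lies inside.
All remaining points lie in this disk, and no smaller disk contains both endpoints, so this is the minimum enclosing circle.

125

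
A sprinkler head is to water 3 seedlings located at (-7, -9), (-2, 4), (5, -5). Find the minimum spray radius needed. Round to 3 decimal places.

7.385

Call the three points A, B, C in the order given.
Side lengths²: AB² = 194, AC² = 160, BC² = 130.
Since AB² = 194 < 160 + 130 = 290, the triangle is acute, so the smallest enclosing circle is the circumcircle.
Circumcentre = (-75/34, -115/34), r² = 31525/578.
r = √(31525/578) ≈ 7.385.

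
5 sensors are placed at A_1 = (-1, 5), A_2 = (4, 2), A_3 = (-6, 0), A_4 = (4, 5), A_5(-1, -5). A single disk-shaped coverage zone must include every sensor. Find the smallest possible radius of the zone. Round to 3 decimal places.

The minimum enclosing circle of a finite set is fixed by two of the points (as a diameter) or three (as a circumcircle).
The minimum enclosing circle is determined by three boundary points: A_3, A_4, A_5.
Their circumcentre is (-1/6, 5/6) with r² = 625/18.
The farthest remaining point A_2 is at distance² 337/18 ≤ 625/18.
r = √(625/18) ≈ 5.893.

5.893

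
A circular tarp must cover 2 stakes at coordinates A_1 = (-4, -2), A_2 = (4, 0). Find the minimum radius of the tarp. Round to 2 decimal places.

4.12

The smallest circle enclosing two points has them as diameter endpoints.
Centre = midpoint = (0, -1); r² = |A_1A_2|²/4 = 68/4 = 17.
r = √17 ≈ 4.12.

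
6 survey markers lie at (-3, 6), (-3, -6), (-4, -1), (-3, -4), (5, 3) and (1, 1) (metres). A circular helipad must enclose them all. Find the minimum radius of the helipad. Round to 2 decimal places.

6.43

A smallest enclosing disk is always determined by at most three of the input points on its boundary.
The minimum enclosing circle is determined by three boundary points: (-3, 6), (-3, -6), (5, 3).
Their circumcentre is (-0.6875, 0) with r² = 41.34765625.
The farthest remaining point (-3, -4) is at distance² 21.34765625 ≤ 41.34765625.
r = √(41.34765625) ≈ 6.43.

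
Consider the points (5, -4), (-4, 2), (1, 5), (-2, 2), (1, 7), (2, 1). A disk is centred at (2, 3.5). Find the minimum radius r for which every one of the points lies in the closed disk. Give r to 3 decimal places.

8.078

The required radius is the distance from (2, 3.5) to the farthest point.
Squared distances: 65.25, 38.25, 3.25, 18.25, 13.25, 6.25.
Maximum is 65.25, attained at (5, -4).
r = √(65.25) ≈ 8.078.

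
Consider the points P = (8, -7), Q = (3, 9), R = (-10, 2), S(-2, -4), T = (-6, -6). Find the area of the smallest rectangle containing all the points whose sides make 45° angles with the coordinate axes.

In coordinates u = x + y, v = x − y the rectangle is axis-aligned; the map (x,y)→(u,v) scales areas by 2.
u-values: 1, 12, -8, -6, -12; range = 12 − (-12) = 24.
v-values: 15, -6, -12, 2, 0; range = 15 − (-12) = 27.
Area = (24 × 27) / 2 = 324.

324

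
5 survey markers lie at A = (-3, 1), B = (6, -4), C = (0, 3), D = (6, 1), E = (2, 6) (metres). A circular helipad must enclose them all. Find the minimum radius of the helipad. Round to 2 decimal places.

5.60

The minimum enclosing circle is determined by three boundary points: A, B, E.
Their circumcentre is (18/7, 3/7) with r² = 1537/49.
The farthest remaining point C is at distance² 648/49 ≤ 1537/49.
r = √(1537/49) ≈ 5.60.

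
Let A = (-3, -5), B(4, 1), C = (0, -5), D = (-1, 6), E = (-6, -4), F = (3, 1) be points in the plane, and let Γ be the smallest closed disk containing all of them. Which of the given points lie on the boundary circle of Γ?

By Welzl's lemma the MEC is supported by two points (diametrically opposite) or three points (on a circumcircle).
The minimum enclosing circle is determined by three boundary points: B, D, E.
Their circumcentre is (-11/6, 1/6) with r² = 625/18.
The farthest remaining point C is at distance² 541/18 ≤ 625/18.
The points at distance exactly r from the centre are B, D, E — 3 points.

B, D, E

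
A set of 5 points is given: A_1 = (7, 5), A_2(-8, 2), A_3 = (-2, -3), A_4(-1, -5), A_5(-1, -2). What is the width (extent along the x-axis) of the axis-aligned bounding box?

15

max x = 7, min x = -8, so width = 15.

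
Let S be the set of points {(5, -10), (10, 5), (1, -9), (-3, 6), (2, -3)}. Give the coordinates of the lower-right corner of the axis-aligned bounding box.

x-range [-3, 10], y-range [-10, 6].
The lower-right corner is (10, -10).

(10, -10)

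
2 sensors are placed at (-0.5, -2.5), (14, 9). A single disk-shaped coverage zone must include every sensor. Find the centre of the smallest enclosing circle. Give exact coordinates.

(6.75, 3.25)

The smallest circle enclosing two points has them as diameter endpoints.
Centre = midpoint = (6.75, 3.25); r² = |(-0.5, -2.5)−(14, 9)|²/4 = 342.5/4 = 85.625.
Centre = (6.75, 3.25).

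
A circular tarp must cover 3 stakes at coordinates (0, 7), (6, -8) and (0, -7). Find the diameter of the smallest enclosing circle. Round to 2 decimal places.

Call the three points A, B, C in the order given.
Side lengths²: AB² = 261, AC² = 196, BC² = 37.
Since AB² = 261 ≥ 196 + 37 = 233, the angle opposite AB is not acute, so the smallest enclosing circle has AB as diameter.
Centre = midpoint of AB = (3, -0.5), r² = 261/4 = 65.25.
Diameter = 2r = 2√(65.25) ≈ 16.16.

16.16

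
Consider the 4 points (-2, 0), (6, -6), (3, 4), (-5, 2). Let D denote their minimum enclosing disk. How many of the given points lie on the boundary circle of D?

2

A smallest enclosing disk is always determined by at most three of the input points on its boundary.
The farthest pair is (6, -6)–(-5, 2) with squared distance 185. The circle on this segment as diameter has centre (0.5, -2) and r² = 185/4 = 46.25.
Check (-2, 0): distance² to centre = 10.25 ≤ 46.25, so it lies inside.
All remaining points lie in this disk, and no smaller disk contains both endpoints, so this is the minimum enclosing circle.
The points at distance exactly r from the centre are (6, -6), (-5, 2) — 2 points.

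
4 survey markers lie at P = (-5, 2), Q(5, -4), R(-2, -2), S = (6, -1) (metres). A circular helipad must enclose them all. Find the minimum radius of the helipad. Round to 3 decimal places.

The minimum enclosing circle of a finite set is fixed by two of the points (as a diameter) or three (as a circumcircle).
The minimum enclosing circle is determined by three boundary points: P, Q, S.
Their circumcentre is (1/6, -13/18) with r² = 5525/162.
The farthest remaining point R is at distance² 1025/162 ≤ 5525/162.
r = √(5525/162) ≈ 5.840.

5.840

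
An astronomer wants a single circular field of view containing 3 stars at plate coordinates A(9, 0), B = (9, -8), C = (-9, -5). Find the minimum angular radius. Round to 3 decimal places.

9.470

Side lengths²: AB² = 64, AC² = 349, BC² = 333.
Since AC² = 349 < 333 + 64 = 397, the triangle is acute, so the smallest enclosing circle is the circumcircle.
Circumcentre = (5/12, -4), r² = 12913/144.
r = √(12913/144) ≈ 9.470.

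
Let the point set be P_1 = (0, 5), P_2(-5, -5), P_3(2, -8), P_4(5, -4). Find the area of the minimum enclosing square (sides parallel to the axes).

169

The bounding box has width 10 and height 13.
An axis-aligned square enclosing the set must have side ≥ max(width, height).
So the minimum side is max(10, 13) = 13.
Area = 13² = 169.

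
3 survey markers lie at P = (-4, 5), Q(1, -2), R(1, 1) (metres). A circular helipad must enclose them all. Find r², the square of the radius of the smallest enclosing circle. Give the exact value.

18.5

Side lengths²: PQ² = 74, PR² = 41, QR² = 9.
Since PQ² = 74 ≥ 41 + 9 = 50, the angle opposite PQ is not acute, so the smallest enclosing circle has PQ as diameter.
Centre = midpoint of PQ = (-1.5, 1.5), r² = 74/4 = 18.5.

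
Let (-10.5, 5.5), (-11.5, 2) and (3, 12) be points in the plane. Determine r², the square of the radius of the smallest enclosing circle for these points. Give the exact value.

Call the three points A, B, C in the order given.
Side lengths²: AB² = 13.25, AC² = 224.5, BC² = 310.25.
Since BC² = 310.25 ≥ 224.5 + 13.25 = 237.75, the angle opposite BC is not acute, so the smallest enclosing circle has BC as diameter.
Centre = midpoint of BC = (-4.25, 7), r² = 310.25/4 = 77.5625.

77.5625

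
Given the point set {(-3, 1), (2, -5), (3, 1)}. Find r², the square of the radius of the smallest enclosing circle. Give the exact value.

2257/144

Call the three points A, B, C in the order given.
Side lengths²: AB² = 61, AC² = 36, BC² = 37.
Since AB² = 61 < 37 + 36 = 73, the triangle is acute, so the smallest enclosing circle is the circumcircle.
Circumcentre = (0, -19/12), r² = 2257/144.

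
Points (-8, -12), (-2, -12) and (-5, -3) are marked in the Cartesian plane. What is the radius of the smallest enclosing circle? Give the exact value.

Call the three points A, B, C in the order given.
Side lengths²: AB² = 36, AC² = 90, BC² = 90.
Since BC² = 90 < 90 + 36 = 126, the triangle is acute, so the smallest enclosing circle is the circumcircle.
Circumcentre = (-5, -8), r² = 25.
r = √25 = 5.

5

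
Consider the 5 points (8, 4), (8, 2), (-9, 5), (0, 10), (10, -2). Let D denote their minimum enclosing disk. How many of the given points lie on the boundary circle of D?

By Welzl's lemma the MEC is supported by two points (diametrically opposite) or three points (on a circumcircle).
The farthest pair is (-9, 5)–(10, -2) with squared distance 410. The circle on this segment as diameter has centre (0.5, 1.5) and r² = 410/4 = 102.5.
Check (8, 4): distance² to centre = 62.5 ≤ 102.5, so it lies inside.
All remaining points lie in this disk, and no smaller disk contains both endpoints, so this is the minimum enclosing circle.
The points at distance exactly r from the centre are (-9, 5), (10, -2) — 2 points.

2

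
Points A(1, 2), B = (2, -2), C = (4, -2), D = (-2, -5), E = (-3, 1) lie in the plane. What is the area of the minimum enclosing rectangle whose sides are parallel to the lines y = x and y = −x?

50

In coordinates u = x + y, v = x − y the rectangle is axis-aligned; the map (x,y)→(u,v) scales areas by 2.
u-values: 3, 0, 2, -7, -2; range = 3 − (-7) = 10.
v-values: -1, 4, 6, 3, -4; range = 6 − (-4) = 10.
Area = (10 × 10) / 2 = 50.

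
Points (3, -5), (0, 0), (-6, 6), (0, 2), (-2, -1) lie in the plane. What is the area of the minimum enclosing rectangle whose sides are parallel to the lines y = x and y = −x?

In coordinates u = x + y, v = x − y the rectangle is axis-aligned; the map (x,y)→(u,v) scales areas by 2.
u-values: -2, 0, 0, 2, -3; range = 2 − (-3) = 5.
v-values: 8, 0, -12, -2, -1; range = 8 − (-12) = 20.
Area = (5 × 20) / 2 = 50.

50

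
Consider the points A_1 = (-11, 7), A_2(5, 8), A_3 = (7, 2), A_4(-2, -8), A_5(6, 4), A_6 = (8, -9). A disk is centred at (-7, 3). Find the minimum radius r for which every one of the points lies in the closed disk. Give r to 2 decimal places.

The required radius is the distance from (-7, 3) to the farthest point.
Squared distances: 32, 169, 197, 146, 170, 369.
Maximum is 369, attained at A_6.
r = √369 ≈ 19.21.

19.21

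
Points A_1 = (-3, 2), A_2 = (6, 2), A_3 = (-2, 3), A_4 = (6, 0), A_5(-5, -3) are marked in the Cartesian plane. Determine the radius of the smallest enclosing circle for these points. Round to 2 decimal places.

6.04

The minimum enclosing circle of a finite set is fixed by two of the points (as a diameter) or three (as a circumcircle).
The farthest pair is A_2–A_5 with squared distance 146. The circle on this segment as diameter has centre (0.5, -0.5) and r² = 146/4 = 36.5.
Check A_1: distance² to centre = 18.5 ≤ 36.5, so it lies inside.
All remaining points lie in this disk, and no smaller disk contains both endpoints, so this is the minimum enclosing circle.
r = √(36.5) ≈ 6.04.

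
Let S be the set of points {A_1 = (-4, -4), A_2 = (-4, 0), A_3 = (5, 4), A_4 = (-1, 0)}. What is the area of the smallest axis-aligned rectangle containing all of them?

72

x ranges over [-4, 5], width 9.
y ranges over [-4, 4], height 8.
Area = 9 × 8 = 72.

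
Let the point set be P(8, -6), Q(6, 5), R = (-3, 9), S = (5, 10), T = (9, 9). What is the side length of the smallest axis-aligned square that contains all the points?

16

The bounding box has width 12 and height 16.
An axis-aligned square enclosing the set must have side ≥ max(width, height).
So the minimum side is max(12, 16) = 16.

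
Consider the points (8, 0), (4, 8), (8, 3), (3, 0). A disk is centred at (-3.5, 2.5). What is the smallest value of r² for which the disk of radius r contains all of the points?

138.5

The required radius is the distance from (-3.5, 2.5) to the farthest point.
Squared distances: 138.5, 86.5, 132.5, 48.5.
Maximum is 138.5, attained at (8, 0).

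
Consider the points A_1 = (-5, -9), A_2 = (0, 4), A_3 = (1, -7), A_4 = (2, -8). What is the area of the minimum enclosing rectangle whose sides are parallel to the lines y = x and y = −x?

126

In coordinates u = x + y, v = x − y the rectangle is axis-aligned; the map (x,y)→(u,v) scales areas by 2.
u-values: -14, 4, -6, -6; range = 4 − (-14) = 18.
v-values: 4, -4, 8, 10; range = 10 − (-4) = 14.
Area = (18 × 14) / 2 = 126.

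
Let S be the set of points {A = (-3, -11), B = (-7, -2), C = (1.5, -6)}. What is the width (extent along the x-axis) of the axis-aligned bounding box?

8.5

max x = 1.5, min x = -7, so width = 8.5.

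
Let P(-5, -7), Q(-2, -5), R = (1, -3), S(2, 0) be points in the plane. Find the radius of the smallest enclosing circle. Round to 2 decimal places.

4.95

By Welzl's lemma the MEC is supported by two points (diametrically opposite) or three points (on a circumcircle).
The farthest pair is P–S with squared distance 98. The circle on this segment as diameter has centre (-1.5, -3.5) and r² = 98/4 = 24.5.
Check Q: distance² to centre = 2.5 ≤ 24.5, so it lies inside.
All remaining points lie in this disk, and no smaller disk contains both endpoints, so this is the minimum enclosing circle.
r = √(24.5) ≈ 4.95.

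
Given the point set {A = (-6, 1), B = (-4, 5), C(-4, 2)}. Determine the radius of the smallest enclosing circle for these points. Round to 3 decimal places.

2.236

Side lengths²: AB² = 20, AC² = 5, BC² = 9.
Since AB² = 20 ≥ 9 + 5 = 14, the angle opposite AB is not acute, so the smallest enclosing circle has AB as diameter.
Centre = midpoint of AB = (-5, 3), r² = 20/4 = 5.
r = √5 ≈ 2.236.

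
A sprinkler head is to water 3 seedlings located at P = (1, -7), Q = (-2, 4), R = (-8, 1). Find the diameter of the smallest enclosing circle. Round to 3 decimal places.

12.280

Side lengths²: PQ² = 130, PR² = 145, QR² = 45.
Since PR² = 145 < 130 + 45 = 175, the triangle is acute, so the smallest enclosing circle is the circumcircle.
Circumcentre = (-2.7, -2.1), r² = 37.7.
Diameter = 2r = 2√(37.7) ≈ 12.280.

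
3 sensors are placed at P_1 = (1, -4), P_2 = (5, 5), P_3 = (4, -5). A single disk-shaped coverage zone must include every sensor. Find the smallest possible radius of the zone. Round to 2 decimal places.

5.05

Side lengths²: P_1P_2² = 97, P_1P_3² = 10, P_2P_3² = 101.
Since P_2P_3² = 101 < 97 + 10 = 107, the triangle is acute, so the smallest enclosing circle is the circumcircle.
Circumcentre = (249/62, 3/62), r² = 48985/1922.
r = √(48985/1922) ≈ 5.05.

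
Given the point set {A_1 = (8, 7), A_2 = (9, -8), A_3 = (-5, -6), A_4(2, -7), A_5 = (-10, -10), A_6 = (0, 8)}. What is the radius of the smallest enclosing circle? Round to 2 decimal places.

12.38

The minimum enclosing circle of a finite set is fixed by two of the points (as a diameter) or three (as a circumcircle).
The farthest pair is A_1–A_5 with squared distance 613. The circle on this segment as diameter has centre (-1, -1.5) and r² = 613/4 = 153.25.
Check A_2: distance² to centre = 142.25 ≤ 153.25, so it lies inside.
All remaining points lie in this disk, and no smaller disk contains both endpoints, so this is the minimum enclosing circle.
r = √(153.25) ≈ 12.38.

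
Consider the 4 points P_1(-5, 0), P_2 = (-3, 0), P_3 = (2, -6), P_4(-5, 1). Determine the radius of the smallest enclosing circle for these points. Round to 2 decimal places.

4.95

The minimum enclosing circle of a finite set is fixed by two of the points (as a diameter) or three (as a circumcircle).
The farthest pair is P_3–P_4 with squared distance 98. The circle on this segment as diameter has centre (-1.5, -2.5) and r² = 98/4 = 24.5.
Check P_1: distance² to centre = 18.5 ≤ 24.5, so it lies inside.
All remaining points lie in this disk, and no smaller disk contains both endpoints, so this is the minimum enclosing circle.
r = √(24.5) ≈ 4.95.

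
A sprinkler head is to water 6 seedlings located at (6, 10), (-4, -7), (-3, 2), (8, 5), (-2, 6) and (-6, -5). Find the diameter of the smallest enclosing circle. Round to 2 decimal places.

19.72

The minimum enclosing circle of a finite set is fixed by two of the points (as a diameter) or three (as a circumcircle).
The farthest pair is (6, 10)–(-4, -7) with squared distance 389. The circle on this segment as diameter has centre (1, 1.5) and r² = 389/4 = 97.25.
Check (-3, 2): distance² to centre = 16.25 ≤ 97.25, so it lies inside.
All remaining points lie in this disk, and no smaller disk contains both endpoints, so this is the minimum enclosing circle.
Diameter = 2r = 2√(97.25) ≈ 19.72.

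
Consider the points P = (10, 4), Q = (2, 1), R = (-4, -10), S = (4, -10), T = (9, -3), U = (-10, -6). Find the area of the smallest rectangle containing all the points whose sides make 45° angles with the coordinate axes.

270

In coordinates u = x + y, v = x − y the rectangle is axis-aligned; the map (x,y)→(u,v) scales areas by 2.
u-values: 14, 3, -14, -6, 6, -16; range = 14 − (-16) = 30.
v-values: 6, 1, 6, 14, 12, -4; range = 14 − (-4) = 18.
Area = (30 × 18) / 2 = 270.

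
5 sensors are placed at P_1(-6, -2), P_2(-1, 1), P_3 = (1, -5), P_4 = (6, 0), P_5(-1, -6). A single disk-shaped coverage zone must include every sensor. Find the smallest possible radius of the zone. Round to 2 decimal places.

A smallest enclosing disk is always determined by at most three of the input points on its boundary.
The farthest pair is P_1–P_4 with squared distance 148. The circle on this segment as diameter has centre (0, -1) and r² = 148/4 = 37.
Check P_2: distance² to centre = 5 ≤ 37, so it lies inside.
All remaining points lie in this disk, and no smaller disk contains both endpoints, so this is the minimum enclosing circle.
r = √37 ≈ 6.08.

6.08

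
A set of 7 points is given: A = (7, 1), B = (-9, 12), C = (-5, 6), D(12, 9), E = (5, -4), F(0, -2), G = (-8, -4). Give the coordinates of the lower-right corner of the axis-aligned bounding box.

x-range [-9, 12], y-range [-4, 12].
The lower-right corner is (12, -4).

(12, -4)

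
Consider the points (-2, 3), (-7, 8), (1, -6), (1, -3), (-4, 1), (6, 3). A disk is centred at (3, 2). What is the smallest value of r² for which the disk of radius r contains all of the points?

The required radius is the distance from (3, 2) to the farthest point.
Squared distances: 26, 136, 68, 29, 50, 10.
Maximum is 136, attained at (-7, 8).

136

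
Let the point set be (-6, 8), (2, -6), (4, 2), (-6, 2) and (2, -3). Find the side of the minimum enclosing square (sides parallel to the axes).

14

The bounding box has width 10 and height 14.
An axis-aligned square enclosing the set must have side ≥ max(width, height).
So the minimum side is max(10, 14) = 14.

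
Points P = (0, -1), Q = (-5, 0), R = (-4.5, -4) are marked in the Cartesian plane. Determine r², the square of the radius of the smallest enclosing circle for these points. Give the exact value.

8.125

Side lengths²: PQ² = 26, PR² = 29.25, QR² = 16.25.
Since PR² = 29.25 < 26 + 16.25 = 42.25, the triangle is acute, so the smallest enclosing circle is the circumcircle.
Circumcentre = (-2.75, -1.75), r² = 8.125.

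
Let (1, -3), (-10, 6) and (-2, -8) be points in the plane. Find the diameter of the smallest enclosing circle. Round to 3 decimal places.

16.125

Call the three points A, B, C in the order given.
Side lengths²: AB² = 202, AC² = 34, BC² = 260.
Since BC² = 260 ≥ 202 + 34 = 236, the angle opposite BC is not acute, so the smallest enclosing circle has BC as diameter.
Centre = midpoint of BC = (-6, -1), r² = 260/4 = 65.
Diameter = 2r = 2√65 ≈ 16.125.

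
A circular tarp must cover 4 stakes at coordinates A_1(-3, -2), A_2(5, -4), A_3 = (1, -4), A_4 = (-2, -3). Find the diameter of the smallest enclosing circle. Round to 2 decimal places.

A smallest enclosing disk is always determined by at most three of the input points on its boundary.
The farthest pair is A_1–A_2 with squared distance 68. The circle on this segment as diameter has centre (1, -3) and r² = 68/4 = 17.
Check A_3: distance² to centre = 1 ≤ 17, so it lies inside.
All remaining points lie in this disk, and no smaller disk contains both endpoints, so this is the minimum enclosing circle.
Diameter = 2r = 2√17 ≈ 8.25.

8.25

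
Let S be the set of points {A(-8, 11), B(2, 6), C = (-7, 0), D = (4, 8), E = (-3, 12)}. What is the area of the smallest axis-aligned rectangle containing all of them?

144

x ranges over [-8, 4], width 12.
y ranges over [0, 12], height 12.
Area = 12 × 12 = 144.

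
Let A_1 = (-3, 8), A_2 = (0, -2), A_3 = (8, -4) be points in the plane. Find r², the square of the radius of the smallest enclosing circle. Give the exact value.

Side lengths²: A_1A_2² = 109, A_1A_3² = 265, A_2A_3² = 68.
Since A_1A_3² = 265 ≥ 109 + 68 = 177, the angle opposite A_1A_3 is not acute, so the smallest enclosing circle has A_1A_3 as diameter.
Centre = midpoint of A_1A_3 = (2.5, 2), r² = 265/4 = 66.25.

66.25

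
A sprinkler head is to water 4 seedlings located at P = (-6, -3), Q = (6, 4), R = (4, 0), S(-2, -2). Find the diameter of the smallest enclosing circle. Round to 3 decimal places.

The minimum enclosing circle of a finite set is fixed by two of the points (as a diameter) or three (as a circumcircle).
The farthest pair is P–Q with squared distance 193. The circle on this segment as diameter has centre (0, 0.5) and r² = 193/4 = 48.25.
Check R: distance² to centre = 16.25 ≤ 48.25, so it lies inside.
All remaining points lie in this disk, and no smaller disk contains both endpoints, so this is the minimum enclosing circle.
Diameter = 2r = 2√(48.25) ≈ 13.892.

13.892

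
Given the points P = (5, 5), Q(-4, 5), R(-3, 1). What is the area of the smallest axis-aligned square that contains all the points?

The bounding box has width 9 and height 4.
An axis-aligned square enclosing the set must have side ≥ max(width, height).
So the minimum side is max(9, 4) = 9.
Area = 9² = 81.

81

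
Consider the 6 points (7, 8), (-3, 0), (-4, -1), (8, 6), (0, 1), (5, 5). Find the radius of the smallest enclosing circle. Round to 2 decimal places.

7.11

The minimum enclosing circle of a finite set is fixed by two of the points (as a diameter) or three (as a circumcircle).
The farthest pair is (7, 8)–(-4, -1) with squared distance 202. The circle on this segment as diameter has centre (1.5, 3.5) and r² = 202/4 = 50.5.
Check (-3, 0): distance² to centre = 32.5 ≤ 50.5, so it lies inside.
All remaining points lie in this disk, and no smaller disk contains both endpoints, so this is the minimum enclosing circle.
r = √(50.5) ≈ 7.11.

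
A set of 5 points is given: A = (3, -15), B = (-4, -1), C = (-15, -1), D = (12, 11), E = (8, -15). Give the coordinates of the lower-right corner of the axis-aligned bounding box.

x-range [-15, 12], y-range [-15, 11].
The lower-right corner is (12, -15).

(12, -15)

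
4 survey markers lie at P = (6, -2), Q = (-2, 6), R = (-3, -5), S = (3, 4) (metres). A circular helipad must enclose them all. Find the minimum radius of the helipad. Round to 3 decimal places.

6.175

A smallest enclosing disk is always determined by at most three of the input points on its boundary.
The minimum enclosing circle is determined by three boundary points: P, Q, R.
Their circumcentre is (0.25, 0.25) with r² = 38.125.
The farthest remaining point S is at distance² 21.625 ≤ 38.125.
r = √(38.125) ≈ 6.175.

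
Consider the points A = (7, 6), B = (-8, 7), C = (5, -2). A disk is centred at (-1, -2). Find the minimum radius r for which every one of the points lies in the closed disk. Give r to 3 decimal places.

The required radius is the distance from (-1, -2) to the farthest point.
Squared distances: 128, 130, 36.
Maximum is 130, attained at B.
r = √130 ≈ 11.402.

11.402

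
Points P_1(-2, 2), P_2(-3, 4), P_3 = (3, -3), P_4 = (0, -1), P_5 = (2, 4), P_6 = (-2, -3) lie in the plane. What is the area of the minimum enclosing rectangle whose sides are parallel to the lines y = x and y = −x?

In coordinates u = x + y, v = x − y the rectangle is axis-aligned; the map (x,y)→(u,v) scales areas by 2.
u-values: 0, 1, 0, -1, 6, -5; range = 6 − (-5) = 11.
v-values: -4, -7, 6, 1, -2, 1; range = 6 − (-7) = 13.
Area = (11 × 13) / 2 = 71.5.

71.5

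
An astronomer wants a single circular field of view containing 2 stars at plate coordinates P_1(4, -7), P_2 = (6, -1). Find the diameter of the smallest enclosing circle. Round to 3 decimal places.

The smallest circle enclosing two points has them as diameter endpoints.
Centre = midpoint = (5, -4); r² = |P_1P_2|²/4 = 40/4 = 10.
Diameter = 2r = 2√10 ≈ 6.325.

6.325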